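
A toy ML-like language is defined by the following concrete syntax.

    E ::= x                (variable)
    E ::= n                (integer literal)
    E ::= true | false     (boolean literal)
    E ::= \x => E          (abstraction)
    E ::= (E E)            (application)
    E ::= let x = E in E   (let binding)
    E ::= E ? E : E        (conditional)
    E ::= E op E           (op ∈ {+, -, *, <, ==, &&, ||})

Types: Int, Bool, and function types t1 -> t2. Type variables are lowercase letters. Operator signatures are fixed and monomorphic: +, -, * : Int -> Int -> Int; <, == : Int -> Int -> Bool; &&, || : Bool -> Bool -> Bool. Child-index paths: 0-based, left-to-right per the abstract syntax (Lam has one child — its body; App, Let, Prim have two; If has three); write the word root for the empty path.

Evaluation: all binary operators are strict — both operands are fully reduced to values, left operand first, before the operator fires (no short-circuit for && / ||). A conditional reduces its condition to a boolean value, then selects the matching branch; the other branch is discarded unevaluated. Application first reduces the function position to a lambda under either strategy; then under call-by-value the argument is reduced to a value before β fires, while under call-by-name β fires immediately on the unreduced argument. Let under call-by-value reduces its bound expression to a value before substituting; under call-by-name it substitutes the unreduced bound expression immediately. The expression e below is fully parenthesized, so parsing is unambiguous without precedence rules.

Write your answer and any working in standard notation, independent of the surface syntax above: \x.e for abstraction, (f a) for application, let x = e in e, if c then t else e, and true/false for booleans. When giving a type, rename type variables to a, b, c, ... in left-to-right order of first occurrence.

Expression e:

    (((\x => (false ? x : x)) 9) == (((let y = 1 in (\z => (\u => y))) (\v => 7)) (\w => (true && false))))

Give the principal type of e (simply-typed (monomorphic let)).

Answer: Bool

Derivation:
  unify Bool ~ Bool
x : a
x : a
  unify a ~ a
\x._ : a -> a
  unify a -> a ~ Int -> b
  unify a ~ Int
  unify Int ~ b
_ _ : Int
  unify Int ~ Int
let y : Int
y : Int
\u._ : d -> Int
\z._ : c -> d -> Int
\v._ : e -> Int
  unify c -> d -> Int ~ (e -> Int) -> f
  unify c ~ e -> Int
  unify d -> Int ~ f
_ _ : d -> Int
  unify Bool ~ Bool
  unify Bool ~ Bool
\w._ : g -> Bool
  unify d -> Int ~ (g -> Bool) -> h
  unify d ~ g -> Bool
  unify Int ~ h
_ _ : Int
  unify Int ~ Int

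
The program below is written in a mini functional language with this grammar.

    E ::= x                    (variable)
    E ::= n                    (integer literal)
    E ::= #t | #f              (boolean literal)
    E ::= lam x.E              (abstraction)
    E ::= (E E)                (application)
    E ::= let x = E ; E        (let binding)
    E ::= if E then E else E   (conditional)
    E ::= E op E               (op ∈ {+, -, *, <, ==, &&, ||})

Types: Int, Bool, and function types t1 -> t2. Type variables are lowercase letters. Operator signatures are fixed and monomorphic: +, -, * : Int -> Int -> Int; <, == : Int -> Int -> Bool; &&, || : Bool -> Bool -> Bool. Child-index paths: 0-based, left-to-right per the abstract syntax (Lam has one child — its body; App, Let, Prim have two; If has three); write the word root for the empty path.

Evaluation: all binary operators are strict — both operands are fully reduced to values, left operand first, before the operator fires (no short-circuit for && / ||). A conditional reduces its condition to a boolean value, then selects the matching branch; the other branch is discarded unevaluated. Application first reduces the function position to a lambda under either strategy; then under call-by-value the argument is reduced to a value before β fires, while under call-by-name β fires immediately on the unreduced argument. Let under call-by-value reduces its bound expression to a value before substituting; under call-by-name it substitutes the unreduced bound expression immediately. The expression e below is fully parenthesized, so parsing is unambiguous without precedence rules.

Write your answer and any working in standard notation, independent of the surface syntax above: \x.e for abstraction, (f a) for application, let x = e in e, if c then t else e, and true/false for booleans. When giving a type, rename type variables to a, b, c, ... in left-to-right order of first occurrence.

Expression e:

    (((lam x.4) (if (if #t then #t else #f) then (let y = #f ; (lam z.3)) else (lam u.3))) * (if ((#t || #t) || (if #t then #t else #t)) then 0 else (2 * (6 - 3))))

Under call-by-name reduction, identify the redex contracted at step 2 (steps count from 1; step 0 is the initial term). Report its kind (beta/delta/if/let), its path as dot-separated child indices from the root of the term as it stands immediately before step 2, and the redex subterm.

Derivation:
step 0: (((\x.4) (if (if true then true else false) then (let y = false in (\z.3)) else (\u.3))) * (if ((true || true) || (if true then true else true)) then 0 else (2 * (6 - 3))))
step 1: [beta@0] (4 * (if ((true || true) || (if true then true else true)) then 0 else (2 * (6 - 3))))
step 2: [delta@1.0.0] (4 * (if (true || (if true then true else true)) then 0 else (2 * (6 - 3))))

Answer: delta at 1.0.0 : (true || true)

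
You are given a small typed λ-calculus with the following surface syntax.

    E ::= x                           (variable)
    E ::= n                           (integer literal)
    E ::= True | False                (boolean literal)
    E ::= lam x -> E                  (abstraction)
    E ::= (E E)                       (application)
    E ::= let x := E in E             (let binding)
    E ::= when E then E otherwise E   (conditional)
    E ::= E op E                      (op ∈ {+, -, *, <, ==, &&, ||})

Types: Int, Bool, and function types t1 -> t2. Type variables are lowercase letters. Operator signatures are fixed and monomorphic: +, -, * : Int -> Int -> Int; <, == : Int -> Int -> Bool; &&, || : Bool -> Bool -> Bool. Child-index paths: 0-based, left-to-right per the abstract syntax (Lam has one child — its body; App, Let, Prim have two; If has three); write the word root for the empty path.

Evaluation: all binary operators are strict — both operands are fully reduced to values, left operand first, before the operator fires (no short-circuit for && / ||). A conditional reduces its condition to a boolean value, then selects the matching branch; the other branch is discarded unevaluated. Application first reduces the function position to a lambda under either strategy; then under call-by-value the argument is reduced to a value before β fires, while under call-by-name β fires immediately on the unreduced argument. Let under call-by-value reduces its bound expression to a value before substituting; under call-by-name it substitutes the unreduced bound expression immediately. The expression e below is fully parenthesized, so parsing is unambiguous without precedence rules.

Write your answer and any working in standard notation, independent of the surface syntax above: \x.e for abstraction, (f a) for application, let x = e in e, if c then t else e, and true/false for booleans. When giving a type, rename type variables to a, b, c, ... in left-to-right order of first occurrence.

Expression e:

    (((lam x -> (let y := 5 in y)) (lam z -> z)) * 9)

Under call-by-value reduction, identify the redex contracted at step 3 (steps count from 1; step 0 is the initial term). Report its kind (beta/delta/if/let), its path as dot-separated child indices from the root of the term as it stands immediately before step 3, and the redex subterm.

Working:
step 0: (((\x.(let y = 5 in y)) (\z.z)) * 9)
step 1: [beta@0] ((let y = 5 in y) * 9)
step 2: [let@0] (5 * 9)
step 3: [delta@root] 45

Answer: delta at root : (5 * 9)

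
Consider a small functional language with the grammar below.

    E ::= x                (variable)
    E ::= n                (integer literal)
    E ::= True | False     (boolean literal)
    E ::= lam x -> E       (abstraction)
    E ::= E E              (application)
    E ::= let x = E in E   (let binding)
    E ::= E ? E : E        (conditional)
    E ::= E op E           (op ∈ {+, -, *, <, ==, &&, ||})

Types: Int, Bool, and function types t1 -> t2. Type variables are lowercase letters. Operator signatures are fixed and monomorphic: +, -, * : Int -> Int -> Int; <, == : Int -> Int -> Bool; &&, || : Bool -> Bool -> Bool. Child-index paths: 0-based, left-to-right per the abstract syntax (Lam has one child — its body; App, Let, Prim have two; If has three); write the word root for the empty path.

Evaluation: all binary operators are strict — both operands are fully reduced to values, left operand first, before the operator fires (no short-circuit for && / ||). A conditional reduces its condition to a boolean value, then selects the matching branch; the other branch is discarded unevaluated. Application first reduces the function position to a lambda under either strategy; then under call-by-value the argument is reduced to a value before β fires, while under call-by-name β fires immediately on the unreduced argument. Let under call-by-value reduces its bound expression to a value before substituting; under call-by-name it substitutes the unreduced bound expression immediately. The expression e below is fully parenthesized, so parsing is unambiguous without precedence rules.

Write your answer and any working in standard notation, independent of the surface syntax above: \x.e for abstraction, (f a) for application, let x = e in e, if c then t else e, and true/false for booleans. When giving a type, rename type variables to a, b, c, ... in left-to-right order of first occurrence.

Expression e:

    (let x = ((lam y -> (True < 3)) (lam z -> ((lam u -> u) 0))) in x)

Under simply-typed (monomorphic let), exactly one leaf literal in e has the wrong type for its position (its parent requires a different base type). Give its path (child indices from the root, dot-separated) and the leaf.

Answer: 0.0.0.0 : true

Trace:
  unify Bool ~ Int
  FAIL: mismatch Bool ~ Int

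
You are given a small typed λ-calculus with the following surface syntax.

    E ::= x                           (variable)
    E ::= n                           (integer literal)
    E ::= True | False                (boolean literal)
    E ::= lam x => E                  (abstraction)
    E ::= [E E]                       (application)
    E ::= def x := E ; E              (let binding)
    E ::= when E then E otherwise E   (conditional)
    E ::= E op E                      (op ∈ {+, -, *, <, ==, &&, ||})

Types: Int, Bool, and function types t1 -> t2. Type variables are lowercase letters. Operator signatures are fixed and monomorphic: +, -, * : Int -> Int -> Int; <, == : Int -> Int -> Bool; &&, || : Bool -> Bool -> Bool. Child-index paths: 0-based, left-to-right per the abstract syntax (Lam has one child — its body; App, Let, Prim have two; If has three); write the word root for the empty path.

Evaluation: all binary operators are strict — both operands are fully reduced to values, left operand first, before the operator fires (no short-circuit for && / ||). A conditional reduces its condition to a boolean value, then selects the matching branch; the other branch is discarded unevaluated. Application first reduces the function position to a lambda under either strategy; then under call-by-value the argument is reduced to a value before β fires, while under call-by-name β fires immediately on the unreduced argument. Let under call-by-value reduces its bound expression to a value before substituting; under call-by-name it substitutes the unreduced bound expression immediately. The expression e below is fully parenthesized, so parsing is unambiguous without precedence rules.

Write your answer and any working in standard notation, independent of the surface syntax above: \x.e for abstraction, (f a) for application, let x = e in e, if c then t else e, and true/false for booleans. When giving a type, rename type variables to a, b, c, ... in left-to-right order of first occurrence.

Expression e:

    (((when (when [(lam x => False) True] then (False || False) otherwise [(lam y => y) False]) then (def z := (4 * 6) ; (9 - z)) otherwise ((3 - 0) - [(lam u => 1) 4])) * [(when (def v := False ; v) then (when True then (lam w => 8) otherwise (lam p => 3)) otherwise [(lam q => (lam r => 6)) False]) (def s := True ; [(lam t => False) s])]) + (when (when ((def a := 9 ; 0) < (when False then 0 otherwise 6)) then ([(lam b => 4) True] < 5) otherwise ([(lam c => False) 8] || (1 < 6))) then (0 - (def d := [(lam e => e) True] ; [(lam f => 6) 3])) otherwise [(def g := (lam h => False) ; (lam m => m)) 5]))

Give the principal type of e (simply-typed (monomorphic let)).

Answer: Int

Derivation:
\x._ : a -> Bool
  unify a -> Bool ~ Bool -> b
  unify a ~ Bool
  unify Bool ~ b
_ _ : Bool
  unify Bool ~ Bool
  unify Bool ~ Bool
  unify Bool ~ Bool
y : c
\y._ : c -> c
  unify c -> c ~ Bool -> d
  unify c ~ Bool
  unify Bool ~ d
_ _ : Bool
  unify Bool ~ Bool
  unify Bool ~ Bool
  unify Int ~ Int
  unify Int ~ Int
let z : Int
  unify Int ~ Int
z : Int
  unify Int ~ Int
  unify Int ~ Int
  unify Int ~ Int
  unify Int ~ Int
\u._ : e -> Int
  unify e -> Int ~ Int -> f
  unify e ~ Int
  unify Int ~ f
_ _ : Int
  unify Int ~ Int
  unify Int ~ Int
  unify Int ~ Int
let v : Bool
v : Bool
  unify Bool ~ Bool
  unify Bool ~ Bool
\w._ : g -> Int
\p._ : h -> Int
  unify g -> Int ~ h -> Int
  unify g ~ h
  unify Int ~ Int
\r._ : j -> Int
\q._ : i -> j -> Int
  unify i -> j -> Int ~ Bool -> k
  unify i ~ Bool
  unify j -> Int ~ k
_ _ : j -> Int
  unify h -> Int ~ j -> Int
  unify h ~ j
  unify Int ~ Int
let s : Bool
\t._ : l -> Bool
s : Bool
  unify l -> Bool ~ Bool -> m
  unify l ~ Bool
  unify Bool ~ m
_ _ : Bool
  unify j -> Int ~ Bool -> n
  unify j ~ Bool
  unify Int ~ n
_ _ : Int
  unify Int ~ Int
  unify Int ~ Int
let a : Int
  unify Int ~ Int
  unify Bool ~ Bool
  unify Int ~ Int
  unify Int ~ Int
  unify Bool ~ Bool
\b._ : o -> Int
  unify o -> Int ~ Bool -> p
  unify o ~ Bool
  unify Int ~ p
_ _ : Int
  unify Int ~ Int
  unify Int ~ Int
\c._ : q -> Bool
  unify q -> Bool ~ Int -> r
  unify q ~ Int
  unify Bool ~ r
_ _ : Bool
  unify Bool ~ Bool
  unify Int ~ Int
  unify Int ~ Int
  unify Bool ~ Bool
  unify Bool ~ Bool
  unify Bool ~ Bool
  unify Int ~ Int
e : s
\e._ : s -> s
  unify s -> s ~ Bool -> t
  unify s ~ Bool
  unify Bool ~ t
_ _ : Bool
let d : Bool
\f._ : u -> Int
  unify u -> Int ~ Int -> v
  unify u ~ Int
  unify Int ~ v
_ _ : Int
  unify Int ~ Int
\h._ : w -> Bool
let g : w -> Bool
m : x
\m._ : x -> x
  unify x -> x ~ Int -> y
  unify x ~ Int
  unify Int ~ y
_ _ : Int
  unify Int ~ Int
  unify Int ~ Int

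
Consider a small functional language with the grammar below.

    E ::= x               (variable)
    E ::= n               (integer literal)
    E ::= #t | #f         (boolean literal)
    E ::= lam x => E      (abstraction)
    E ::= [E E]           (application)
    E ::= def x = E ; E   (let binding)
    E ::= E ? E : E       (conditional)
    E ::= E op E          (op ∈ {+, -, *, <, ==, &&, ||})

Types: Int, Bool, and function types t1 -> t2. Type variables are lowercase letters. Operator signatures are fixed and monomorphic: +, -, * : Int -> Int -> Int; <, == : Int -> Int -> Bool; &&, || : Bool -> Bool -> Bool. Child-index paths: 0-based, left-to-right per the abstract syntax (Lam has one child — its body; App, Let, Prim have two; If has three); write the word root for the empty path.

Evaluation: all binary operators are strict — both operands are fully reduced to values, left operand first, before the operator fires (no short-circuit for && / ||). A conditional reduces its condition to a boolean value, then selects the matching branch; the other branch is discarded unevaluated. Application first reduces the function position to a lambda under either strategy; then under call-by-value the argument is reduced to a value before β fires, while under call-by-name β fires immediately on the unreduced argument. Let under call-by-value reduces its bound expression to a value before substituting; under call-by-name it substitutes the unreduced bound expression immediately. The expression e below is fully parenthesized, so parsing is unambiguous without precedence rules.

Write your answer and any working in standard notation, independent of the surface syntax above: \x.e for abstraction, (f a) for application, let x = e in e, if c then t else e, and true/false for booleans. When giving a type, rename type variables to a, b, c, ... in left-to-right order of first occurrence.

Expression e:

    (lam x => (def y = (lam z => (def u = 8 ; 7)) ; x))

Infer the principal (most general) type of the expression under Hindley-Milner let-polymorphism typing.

Answer: a -> a

Derivation:
let u : Int
\z._ : b -> Int
let y : forall. b -> Int
x : a
\x._ : a -> a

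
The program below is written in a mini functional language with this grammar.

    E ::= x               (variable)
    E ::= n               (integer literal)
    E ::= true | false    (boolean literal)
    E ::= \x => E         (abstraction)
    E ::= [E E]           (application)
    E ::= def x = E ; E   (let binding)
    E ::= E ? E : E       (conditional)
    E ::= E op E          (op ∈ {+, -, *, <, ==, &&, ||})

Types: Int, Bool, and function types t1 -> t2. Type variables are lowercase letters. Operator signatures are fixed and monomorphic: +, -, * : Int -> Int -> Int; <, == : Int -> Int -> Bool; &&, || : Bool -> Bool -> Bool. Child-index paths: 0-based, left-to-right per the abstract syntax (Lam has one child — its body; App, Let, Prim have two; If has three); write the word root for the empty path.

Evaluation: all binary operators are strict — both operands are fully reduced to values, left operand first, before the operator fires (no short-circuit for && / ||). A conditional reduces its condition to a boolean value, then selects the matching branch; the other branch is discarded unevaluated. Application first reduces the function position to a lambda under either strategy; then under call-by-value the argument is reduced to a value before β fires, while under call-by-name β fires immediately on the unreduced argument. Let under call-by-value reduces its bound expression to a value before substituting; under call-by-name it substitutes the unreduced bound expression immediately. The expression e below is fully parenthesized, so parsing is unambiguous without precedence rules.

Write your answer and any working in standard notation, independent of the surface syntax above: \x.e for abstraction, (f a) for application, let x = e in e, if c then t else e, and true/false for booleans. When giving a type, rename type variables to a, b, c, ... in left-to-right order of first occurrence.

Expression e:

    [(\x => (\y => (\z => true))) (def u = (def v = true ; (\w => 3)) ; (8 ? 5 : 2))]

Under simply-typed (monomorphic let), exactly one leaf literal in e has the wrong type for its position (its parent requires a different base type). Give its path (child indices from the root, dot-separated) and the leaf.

Derivation:
\z._ : c -> Bool
\y._ : b -> c -> Bool
\x._ : a -> b -> c -> Bool
let v : Bool
\w._ : d -> Int
let u : d -> Int
  unify Int ~ Bool
  FAIL: mismatch Int ~ Bool

Answer: 1.1.0 : 8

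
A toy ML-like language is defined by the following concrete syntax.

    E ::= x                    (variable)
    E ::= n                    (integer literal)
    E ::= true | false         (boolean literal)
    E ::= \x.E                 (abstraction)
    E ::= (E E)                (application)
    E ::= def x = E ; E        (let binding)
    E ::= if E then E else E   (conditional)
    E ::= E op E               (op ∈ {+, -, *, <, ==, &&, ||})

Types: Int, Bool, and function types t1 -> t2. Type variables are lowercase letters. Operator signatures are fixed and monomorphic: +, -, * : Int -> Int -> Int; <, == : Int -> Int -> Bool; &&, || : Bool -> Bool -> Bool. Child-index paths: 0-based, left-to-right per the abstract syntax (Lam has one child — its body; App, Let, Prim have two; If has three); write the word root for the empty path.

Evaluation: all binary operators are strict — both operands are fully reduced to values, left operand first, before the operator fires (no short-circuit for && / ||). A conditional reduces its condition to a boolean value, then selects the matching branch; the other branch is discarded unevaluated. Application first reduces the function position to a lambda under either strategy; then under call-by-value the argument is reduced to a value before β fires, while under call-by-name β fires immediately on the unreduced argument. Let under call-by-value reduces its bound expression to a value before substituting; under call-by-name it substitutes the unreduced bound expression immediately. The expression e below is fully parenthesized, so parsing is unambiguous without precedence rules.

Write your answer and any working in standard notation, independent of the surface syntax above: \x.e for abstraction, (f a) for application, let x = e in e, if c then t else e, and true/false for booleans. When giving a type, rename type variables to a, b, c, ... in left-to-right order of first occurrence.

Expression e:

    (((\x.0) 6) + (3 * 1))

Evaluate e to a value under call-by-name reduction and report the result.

Answer: 3

Working:
step 0: (((\x.0) 6) + (3 * 1))
step 1: [beta@0] (0 + (3 * 1))
step 2: [delta@1] (0 + 3)
step 3: [delta@root] 3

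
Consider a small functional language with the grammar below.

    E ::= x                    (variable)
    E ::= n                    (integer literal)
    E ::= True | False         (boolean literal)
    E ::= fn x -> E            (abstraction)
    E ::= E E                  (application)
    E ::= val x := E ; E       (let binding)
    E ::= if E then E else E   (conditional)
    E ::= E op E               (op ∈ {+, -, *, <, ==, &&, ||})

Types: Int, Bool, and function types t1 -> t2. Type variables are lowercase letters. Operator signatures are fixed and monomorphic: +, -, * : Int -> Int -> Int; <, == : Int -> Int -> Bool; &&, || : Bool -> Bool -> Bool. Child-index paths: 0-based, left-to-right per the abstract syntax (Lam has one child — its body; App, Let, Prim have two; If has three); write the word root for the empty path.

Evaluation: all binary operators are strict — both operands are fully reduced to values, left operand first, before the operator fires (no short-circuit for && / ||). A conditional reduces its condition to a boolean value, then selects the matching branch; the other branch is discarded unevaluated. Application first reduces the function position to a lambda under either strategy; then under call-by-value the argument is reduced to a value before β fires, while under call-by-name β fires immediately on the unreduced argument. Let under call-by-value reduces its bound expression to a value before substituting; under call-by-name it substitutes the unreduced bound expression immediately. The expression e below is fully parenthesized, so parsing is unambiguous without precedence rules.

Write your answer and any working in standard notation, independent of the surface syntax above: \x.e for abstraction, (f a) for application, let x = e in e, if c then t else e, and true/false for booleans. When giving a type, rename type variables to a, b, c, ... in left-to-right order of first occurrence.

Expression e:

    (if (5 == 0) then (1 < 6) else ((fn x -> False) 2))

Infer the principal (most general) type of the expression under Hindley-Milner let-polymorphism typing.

Answer: Bool

Trace:
  unify Int ~ Int
  unify Int ~ Int
  unify Bool ~ Bool
  unify Int ~ Int
  unify Int ~ Int
\x._ : a -> Bool
  unify a -> Bool ~ Int -> b
  unify a ~ Int
  unify Bool ~ b
_ _ : Bool
  unify Bool ~ Bool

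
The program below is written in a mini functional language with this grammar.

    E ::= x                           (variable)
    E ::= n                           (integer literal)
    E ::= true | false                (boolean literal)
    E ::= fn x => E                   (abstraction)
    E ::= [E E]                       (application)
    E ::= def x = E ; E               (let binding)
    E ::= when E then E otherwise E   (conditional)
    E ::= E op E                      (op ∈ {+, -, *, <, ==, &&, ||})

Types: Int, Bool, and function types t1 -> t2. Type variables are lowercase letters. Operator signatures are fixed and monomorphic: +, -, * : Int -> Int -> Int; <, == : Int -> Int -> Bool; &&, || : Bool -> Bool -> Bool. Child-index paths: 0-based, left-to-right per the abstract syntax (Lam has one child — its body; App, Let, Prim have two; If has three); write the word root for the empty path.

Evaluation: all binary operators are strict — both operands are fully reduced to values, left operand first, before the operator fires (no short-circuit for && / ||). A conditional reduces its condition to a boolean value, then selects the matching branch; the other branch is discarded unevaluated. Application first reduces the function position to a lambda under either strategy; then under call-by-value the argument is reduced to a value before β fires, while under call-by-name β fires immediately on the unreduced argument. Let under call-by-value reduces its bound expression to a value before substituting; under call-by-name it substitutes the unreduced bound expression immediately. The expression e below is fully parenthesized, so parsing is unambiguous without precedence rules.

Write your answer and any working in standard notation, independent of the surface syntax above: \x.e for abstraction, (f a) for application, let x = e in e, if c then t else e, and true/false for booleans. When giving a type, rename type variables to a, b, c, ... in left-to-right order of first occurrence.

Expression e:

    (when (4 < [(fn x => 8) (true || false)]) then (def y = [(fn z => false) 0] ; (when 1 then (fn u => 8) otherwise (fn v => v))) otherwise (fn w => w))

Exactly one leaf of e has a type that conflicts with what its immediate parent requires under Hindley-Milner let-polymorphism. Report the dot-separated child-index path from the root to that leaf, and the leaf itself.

Answer: 1.1.0 : 1

Working:
  unify Int ~ Int
\x._ : a -> Int
  unify Bool ~ Bool
  unify Bool ~ Bool
  unify a -> Int ~ Bool -> b
  unify a ~ Bool
  unify Int ~ b
_ _ : Int
  unify Int ~ Int
  unify Bool ~ Bool
\z._ : c -> Bool
  unify c -> Bool ~ Int -> d
  unify c ~ Int
  unify Bool ~ d
_ _ : Bool
let y : Bool
  unify Int ~ Bool
  FAIL: mismatch Int ~ Bool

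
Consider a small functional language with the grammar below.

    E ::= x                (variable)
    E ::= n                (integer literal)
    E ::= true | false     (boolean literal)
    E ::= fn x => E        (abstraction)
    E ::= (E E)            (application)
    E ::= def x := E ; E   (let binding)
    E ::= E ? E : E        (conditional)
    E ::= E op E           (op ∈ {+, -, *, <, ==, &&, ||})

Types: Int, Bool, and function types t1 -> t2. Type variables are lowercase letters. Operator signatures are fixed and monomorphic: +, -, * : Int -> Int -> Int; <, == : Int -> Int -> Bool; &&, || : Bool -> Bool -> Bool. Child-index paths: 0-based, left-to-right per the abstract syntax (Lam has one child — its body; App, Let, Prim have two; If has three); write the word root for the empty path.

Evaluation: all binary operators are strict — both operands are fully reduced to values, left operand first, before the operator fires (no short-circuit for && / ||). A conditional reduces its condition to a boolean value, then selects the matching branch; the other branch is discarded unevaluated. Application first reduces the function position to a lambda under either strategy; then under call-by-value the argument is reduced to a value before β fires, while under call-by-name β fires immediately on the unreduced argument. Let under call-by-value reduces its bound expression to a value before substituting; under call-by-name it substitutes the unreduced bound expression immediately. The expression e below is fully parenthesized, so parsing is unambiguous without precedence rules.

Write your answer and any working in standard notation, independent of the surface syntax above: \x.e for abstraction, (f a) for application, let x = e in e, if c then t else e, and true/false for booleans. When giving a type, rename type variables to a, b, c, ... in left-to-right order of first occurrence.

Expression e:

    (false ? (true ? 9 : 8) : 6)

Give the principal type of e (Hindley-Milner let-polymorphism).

Answer: Int

Derivation:
  unify Bool ~ Bool
  unify Bool ~ Bool
  unify Int ~ Int
  unify Int ~ Int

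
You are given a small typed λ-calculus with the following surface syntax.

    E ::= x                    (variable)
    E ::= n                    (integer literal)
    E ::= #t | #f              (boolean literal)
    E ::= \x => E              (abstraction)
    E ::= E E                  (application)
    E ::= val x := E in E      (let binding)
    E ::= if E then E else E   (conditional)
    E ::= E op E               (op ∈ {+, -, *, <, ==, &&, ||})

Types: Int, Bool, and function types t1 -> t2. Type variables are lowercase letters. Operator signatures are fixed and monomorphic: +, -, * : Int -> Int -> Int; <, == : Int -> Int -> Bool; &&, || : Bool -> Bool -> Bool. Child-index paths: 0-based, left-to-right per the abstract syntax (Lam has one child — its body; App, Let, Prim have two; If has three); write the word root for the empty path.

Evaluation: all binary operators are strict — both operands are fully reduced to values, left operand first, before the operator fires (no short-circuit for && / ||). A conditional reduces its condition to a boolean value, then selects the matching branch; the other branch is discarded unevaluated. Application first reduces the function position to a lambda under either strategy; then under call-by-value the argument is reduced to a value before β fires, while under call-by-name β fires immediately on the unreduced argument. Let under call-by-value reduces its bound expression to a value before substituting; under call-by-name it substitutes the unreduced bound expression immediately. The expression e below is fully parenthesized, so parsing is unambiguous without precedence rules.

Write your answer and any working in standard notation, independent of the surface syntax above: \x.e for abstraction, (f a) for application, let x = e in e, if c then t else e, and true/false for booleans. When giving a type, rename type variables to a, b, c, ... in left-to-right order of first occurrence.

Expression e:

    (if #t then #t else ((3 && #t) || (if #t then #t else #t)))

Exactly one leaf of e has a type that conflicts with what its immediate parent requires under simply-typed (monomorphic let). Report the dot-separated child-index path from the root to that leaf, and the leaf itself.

Answer: 2.0.0 : 3

Derivation:
  unify Bool ~ Bool
  unify Int ~ Bool
  FAIL: mismatch Int ~ Bool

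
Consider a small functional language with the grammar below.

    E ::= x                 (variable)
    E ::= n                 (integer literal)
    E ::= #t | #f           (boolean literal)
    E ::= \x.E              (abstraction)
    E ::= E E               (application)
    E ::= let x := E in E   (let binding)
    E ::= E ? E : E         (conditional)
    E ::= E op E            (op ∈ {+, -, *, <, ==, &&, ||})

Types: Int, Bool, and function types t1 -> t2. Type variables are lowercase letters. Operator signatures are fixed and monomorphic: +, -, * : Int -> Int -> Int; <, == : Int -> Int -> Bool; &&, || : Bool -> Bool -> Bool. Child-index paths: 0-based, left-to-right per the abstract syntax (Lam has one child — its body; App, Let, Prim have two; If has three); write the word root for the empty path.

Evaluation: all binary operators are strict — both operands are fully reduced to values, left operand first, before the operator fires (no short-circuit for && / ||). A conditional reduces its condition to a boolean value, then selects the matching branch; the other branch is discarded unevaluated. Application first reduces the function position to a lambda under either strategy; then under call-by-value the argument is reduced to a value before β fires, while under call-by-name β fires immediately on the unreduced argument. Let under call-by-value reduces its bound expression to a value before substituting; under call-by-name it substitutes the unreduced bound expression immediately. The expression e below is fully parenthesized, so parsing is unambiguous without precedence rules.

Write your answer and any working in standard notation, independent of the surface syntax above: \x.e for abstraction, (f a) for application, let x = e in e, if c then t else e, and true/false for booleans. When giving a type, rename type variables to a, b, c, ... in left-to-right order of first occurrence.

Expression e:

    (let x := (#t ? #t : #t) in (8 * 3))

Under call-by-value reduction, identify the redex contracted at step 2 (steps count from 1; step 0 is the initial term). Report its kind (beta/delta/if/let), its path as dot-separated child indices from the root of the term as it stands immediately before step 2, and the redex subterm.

Derivation:
step 0: (let x = (if true then true else true) in (8 * 3))
step 1: [if@0] (let x = true in (8 * 3))
step 2: [let@root] (8 * 3)

Answer: let at root : (let x = true in (8 * 3))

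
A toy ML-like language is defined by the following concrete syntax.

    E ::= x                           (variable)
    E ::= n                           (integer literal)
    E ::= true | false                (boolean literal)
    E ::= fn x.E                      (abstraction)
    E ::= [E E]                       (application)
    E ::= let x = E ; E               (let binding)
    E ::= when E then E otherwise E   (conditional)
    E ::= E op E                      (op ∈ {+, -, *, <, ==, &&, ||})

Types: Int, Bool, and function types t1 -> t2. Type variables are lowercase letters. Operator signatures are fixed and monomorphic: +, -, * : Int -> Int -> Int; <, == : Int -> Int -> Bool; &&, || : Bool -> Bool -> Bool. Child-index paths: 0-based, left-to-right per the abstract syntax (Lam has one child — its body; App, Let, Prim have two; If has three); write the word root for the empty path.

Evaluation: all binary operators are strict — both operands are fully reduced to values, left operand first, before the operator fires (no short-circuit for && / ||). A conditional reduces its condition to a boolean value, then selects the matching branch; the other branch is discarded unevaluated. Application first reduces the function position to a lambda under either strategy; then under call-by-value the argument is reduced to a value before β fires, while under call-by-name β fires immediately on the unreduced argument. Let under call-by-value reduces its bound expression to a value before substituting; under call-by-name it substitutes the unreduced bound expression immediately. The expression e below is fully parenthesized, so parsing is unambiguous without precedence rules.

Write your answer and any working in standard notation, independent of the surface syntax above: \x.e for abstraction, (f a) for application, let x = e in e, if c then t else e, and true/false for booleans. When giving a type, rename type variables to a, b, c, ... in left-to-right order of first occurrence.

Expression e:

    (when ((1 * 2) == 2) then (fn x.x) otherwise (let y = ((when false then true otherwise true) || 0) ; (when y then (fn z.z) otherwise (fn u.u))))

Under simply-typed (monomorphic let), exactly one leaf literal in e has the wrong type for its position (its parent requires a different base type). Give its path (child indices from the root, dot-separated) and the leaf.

Answer: 2.0.1 : 0

Trace:
  unify Int ~ Int
  unify Int ~ Int
  unify Int ~ Int
  unify Int ~ Int
  unify Bool ~ Bool
x : a
\x._ : a -> a
  unify Bool ~ Bool
  unify Bool ~ Bool
  unify Bool ~ Bool
  unify Int ~ Bool
  FAIL: mismatch Int ~ Bool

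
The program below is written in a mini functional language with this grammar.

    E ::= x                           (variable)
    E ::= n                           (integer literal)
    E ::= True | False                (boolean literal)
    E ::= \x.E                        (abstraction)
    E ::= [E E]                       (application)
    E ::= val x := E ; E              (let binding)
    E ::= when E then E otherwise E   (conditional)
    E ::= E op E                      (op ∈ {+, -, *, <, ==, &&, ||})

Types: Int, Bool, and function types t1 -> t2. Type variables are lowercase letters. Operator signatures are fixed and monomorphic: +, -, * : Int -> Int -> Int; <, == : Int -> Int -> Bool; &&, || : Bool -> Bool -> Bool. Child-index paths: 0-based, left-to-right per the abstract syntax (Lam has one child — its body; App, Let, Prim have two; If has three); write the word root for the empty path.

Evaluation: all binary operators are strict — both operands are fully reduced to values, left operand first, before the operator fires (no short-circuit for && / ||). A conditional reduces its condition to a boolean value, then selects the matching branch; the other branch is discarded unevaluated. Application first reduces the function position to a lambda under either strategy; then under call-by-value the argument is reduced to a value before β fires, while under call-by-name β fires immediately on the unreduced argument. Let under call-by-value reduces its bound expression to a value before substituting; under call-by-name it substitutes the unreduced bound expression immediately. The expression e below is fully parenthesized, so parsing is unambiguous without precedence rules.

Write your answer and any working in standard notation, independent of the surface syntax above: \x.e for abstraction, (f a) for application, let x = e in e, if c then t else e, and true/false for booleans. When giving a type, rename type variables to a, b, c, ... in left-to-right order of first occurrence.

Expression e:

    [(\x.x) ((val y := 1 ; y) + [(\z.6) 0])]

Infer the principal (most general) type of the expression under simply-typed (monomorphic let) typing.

Answer: Int

Trace:
x : a
\x._ : a -> a
let y : Int
y : Int
  unify Int ~ Int
\z._ : b -> Int
  unify b -> Int ~ Int -> c
  unify b ~ Int
  unify Int ~ c
_ _ : Int
  unify Int ~ Int
  unify a -> a ~ Int -> d
  unify a ~ Int
  unify Int ~ d
_ _ : Int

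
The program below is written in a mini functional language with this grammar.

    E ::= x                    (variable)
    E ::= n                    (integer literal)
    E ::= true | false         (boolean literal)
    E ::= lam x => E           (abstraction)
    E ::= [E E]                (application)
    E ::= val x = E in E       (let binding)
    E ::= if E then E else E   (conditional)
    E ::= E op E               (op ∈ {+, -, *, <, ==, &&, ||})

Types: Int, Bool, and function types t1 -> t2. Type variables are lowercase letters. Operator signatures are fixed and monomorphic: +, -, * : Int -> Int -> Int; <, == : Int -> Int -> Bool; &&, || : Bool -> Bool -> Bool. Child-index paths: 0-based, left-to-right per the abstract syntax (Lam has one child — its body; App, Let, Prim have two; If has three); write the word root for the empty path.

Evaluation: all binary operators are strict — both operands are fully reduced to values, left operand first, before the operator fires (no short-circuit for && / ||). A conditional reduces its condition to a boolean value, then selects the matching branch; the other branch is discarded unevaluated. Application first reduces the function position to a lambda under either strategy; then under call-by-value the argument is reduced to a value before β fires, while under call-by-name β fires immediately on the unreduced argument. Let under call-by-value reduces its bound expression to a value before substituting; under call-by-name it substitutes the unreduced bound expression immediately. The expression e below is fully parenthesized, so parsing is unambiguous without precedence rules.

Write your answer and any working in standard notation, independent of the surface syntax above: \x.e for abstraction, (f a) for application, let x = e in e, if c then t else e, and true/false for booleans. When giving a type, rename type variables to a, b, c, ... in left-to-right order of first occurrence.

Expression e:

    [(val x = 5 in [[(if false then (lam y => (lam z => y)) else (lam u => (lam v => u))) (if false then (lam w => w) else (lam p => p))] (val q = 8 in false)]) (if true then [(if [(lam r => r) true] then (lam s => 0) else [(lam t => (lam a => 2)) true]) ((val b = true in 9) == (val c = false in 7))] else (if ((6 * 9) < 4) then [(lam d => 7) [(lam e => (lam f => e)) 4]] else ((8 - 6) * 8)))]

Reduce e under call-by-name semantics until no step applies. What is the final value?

Answer: 0

Working:
step 0: ((let x = 5 in (((if false then (\y.(\z.y)) else (\u.(\v.u))) (if false then (\w.w) else (\p.p))) (let q = 8 in false))) (if true then ((if ((\r.r) true) then (\s.0) else ((\t.(\a.2)) true)) ((let b = true in 9) == (let c = false in 7))) else (if ((6 * 9) < 4) then ((\d.7) ((\e.(\f.e)) 4)) else ((8 - 6) * 8))))
step 1: [let@0] ((((if false then (\y.(\z.y)) else (\u.(\v.u))) (if false then (\w.w) else (\p.p))) (let q = 8 in false)) (if true then ((if ((\r.r) true) then (\s.0) else ((\t.(\a.2)) true)) ((let b = true in 9) == (let c = false in 7))) else (if ((6 * 9) < 4) then ((\d.7) ((\e.(\f.e)) 4)) else ((8 - 6) * 8))))
step 2: [if@0.0.0] ((((\u.(\v.u)) (if false then (\w.w) else (\p.p))) (let q = 8 in false)) (if true then ((if ((\r.r) true) then (\s.0) else ((\t.(\a.2)) true)) ((let b = true in 9) == (let c = false in 7))) else (if ((6 * 9) < 4) then ((\d.7) ((\e.(\f.e)) 4)) else ((8 - 6) * 8))))
step 3: [beta@0.0] (((\v.(if false then (\w.w) else (\p.p))) (let q = 8 in false)) (if true then ((if ((\r.r) true) then (\s.0) else ((\t.(\a.2)) true)) ((let b = true in 9) == (let c = false in 7))) else (if ((6 * 9) < 4) then ((\d.7) ((\e.(\f.e)) 4)) else ((8 - 6) * 8))))
step 4: [beta@0] ((if false then (\w.w) else (\p.p)) (if true then ((if ((\r.r) true) then (\s.0) else ((\t.(\a.2)) true)) ((let b = true in 9) == (let c = false in 7))) else (if ((6 * 9) < 4) then ((\d.7) ((\e.(\f.e)) 4)) else ((8 - 6) * 8))))
step 5: [if@0] ((\p.p) (if true then ((if ((\r.r) true) then (\s.0) else ((\t.(\a.2)) true)) ((let b = true in 9) == (let c = false in 7))) else (if ((6 * 9) < 4) then ((\d.7) ((\e.(\f.e)) 4)) else ((8 - 6) * 8))))
step 6: [beta@root] (if true then ((if ((\r.r) true) then (\s.0) else ((\t.(\a.2)) true)) ((let b = true in 9) == (let c = false in 7))) else (if ((6 * 9) < 4) then ((\d.7) ((\e.(\f.e)) 4)) else ((8 - 6) * 8)))
step 7: [if@root] ((if ((\r.r) true) then (\s.0) else ((\t.(\a.2)) true)) ((let b = true in 9) == (let c = false in 7)))
step 8: [beta@0.0] ((if true then (\s.0) else ((\t.(\a.2)) true)) ((let b = true in 9) == (let c = false in 7)))
step 9: [if@0] ((\s.0) ((let b = true in 9) == (let c = false in 7)))
step 10: [beta@root] 0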